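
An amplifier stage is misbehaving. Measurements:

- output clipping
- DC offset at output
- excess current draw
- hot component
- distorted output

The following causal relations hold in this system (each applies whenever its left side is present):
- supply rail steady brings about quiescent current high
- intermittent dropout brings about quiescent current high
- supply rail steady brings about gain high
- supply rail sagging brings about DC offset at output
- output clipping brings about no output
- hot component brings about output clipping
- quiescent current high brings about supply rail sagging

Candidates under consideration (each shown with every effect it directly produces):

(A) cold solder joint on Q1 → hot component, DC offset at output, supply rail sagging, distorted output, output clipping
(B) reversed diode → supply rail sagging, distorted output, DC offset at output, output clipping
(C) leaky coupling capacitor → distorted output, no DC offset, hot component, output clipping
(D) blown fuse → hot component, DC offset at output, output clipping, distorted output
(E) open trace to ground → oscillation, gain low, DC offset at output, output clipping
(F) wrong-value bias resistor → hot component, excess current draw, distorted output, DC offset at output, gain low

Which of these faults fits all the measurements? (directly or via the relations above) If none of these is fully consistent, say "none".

F

Checking each candidate against the observations:
(A) cold solder joint on Q1 — output clipping match; DC offset at output match; excess current draw miss; hot component match; distorted output match
(B) reversed diode — output clipping match; DC offset at output match; excess current draw miss; hot component miss; distorted output match
(C) leaky coupling capacitor — fails on DC offset at output, excess current draw (predicts no DC offset, not DC offset at output)
(D) blown fuse — does not account for excess current draw
(E) open trace to ground — output clipping match; DC offset at output match; excess current draw miss; hot component miss; distorted output miss
(F) wrong-value bias resistor — accounts for every observation (output clipping via hot component → output clipping)
Only (F) is consistent with every observation.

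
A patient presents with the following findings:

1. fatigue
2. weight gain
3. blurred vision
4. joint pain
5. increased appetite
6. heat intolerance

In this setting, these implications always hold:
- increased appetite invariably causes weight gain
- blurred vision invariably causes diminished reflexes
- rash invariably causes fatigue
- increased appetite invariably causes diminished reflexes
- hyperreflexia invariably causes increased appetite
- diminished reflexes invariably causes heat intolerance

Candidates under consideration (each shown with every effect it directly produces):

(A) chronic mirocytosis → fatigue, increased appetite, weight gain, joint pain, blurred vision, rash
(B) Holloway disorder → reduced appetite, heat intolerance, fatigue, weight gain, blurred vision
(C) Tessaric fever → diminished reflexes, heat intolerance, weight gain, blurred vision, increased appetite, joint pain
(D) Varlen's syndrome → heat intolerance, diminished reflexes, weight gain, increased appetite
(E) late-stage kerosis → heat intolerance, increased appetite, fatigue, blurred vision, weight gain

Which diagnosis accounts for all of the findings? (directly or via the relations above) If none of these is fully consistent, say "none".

A

Per-candidate check:
(A) chronic mirocytosis — accounts for every observation (heat intolerance through increased appetite → diminished reflexes → heat intolerance)
(B) Holloway disorder — fatigue yes; weight gain yes; blurred vision yes; joint pain NO; increased appetite NO; heat intolerance yes
(C) Tessaric fever — fatigue NO; weight gain yes; blurred vision yes; joint pain yes; increased appetite yes; heat intolerance yes
(D) Varlen's syndrome — fatigue NO; weight gain yes; blurred vision NO; joint pain NO; increased appetite yes; heat intolerance yes
(E) late-stage kerosis — does not account for joint pain
(A) alone accounts for all the evidence.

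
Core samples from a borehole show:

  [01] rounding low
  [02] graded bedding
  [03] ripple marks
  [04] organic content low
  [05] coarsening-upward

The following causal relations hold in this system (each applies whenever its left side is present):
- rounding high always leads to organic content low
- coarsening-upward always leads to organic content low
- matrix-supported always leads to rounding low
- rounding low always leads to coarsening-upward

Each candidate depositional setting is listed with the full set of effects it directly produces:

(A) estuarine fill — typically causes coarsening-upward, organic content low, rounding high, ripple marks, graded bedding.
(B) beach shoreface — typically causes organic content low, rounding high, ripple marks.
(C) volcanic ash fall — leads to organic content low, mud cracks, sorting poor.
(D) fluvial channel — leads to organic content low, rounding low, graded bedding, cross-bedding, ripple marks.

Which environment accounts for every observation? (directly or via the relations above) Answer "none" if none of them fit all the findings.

Testing each hypothesis:
(A) estuarine fill — fails on rounding low (predicts rounding high, not rounding low)
(B) beach shoreface — fails on rounding low, graded bedding, coarsening-upward (predicts rounding high, not rounding low)
(C) volcanic ash fall — rounding low miss; graded bedding miss; ripple marks miss; organic content low match; coarsening-upward miss
(D) fluvial channel — rounding low match; graded bedding match; ripple marks match; organic content low match; coarsening-upward match (via rounding low → coarsening-upward)
Only (D) is consistent with every observation.

D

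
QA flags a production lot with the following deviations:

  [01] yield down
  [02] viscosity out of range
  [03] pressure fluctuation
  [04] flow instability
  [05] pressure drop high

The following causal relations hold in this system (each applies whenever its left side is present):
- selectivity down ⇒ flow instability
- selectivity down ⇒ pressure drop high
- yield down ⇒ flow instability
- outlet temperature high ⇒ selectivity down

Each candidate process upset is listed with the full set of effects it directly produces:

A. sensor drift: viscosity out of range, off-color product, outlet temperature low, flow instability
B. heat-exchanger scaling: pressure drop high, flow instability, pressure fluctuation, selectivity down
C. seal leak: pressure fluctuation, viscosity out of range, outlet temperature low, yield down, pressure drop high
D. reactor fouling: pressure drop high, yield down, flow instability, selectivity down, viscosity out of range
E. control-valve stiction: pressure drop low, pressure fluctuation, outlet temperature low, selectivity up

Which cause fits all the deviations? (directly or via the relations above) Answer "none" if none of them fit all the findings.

Testing each hypothesis:
(A) sensor drift — does not account for yield down, pressure fluctuation, pressure drop high
(B) heat-exchanger scaling — yield down miss; viscosity out of range miss; pressure fluctuation match; flow instability match; pressure drop high match
(C) seal leak — yield down match; viscosity out of range match; pressure fluctuation match; flow instability match (via yield down → flow instability); pressure drop high match
(D) reactor fouling — yield down match; viscosity out of range match; pressure fluctuation miss; flow instability match; pressure drop high match
(E) control-valve stiction — fails on yield down, viscosity out of range, flow instability, pressure drop high (predicts pressure drop low, not pressure drop high)
(C) is the only candidate with no mismatches.

C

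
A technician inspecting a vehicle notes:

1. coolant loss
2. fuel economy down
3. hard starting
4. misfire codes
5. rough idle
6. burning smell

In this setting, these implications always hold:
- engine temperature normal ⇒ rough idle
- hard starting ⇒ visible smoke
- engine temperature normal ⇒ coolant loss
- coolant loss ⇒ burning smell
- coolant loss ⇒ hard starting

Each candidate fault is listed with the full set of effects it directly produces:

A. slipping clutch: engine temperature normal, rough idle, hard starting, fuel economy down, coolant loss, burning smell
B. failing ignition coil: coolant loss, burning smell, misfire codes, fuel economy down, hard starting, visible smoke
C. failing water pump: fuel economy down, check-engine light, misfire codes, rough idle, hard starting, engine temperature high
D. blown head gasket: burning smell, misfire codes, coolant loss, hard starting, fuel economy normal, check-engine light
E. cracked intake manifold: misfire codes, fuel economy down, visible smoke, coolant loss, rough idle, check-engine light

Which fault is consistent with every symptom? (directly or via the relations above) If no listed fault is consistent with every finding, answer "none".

E

Per-candidate check:
(A) slipping clutch — coolant loss +; fuel economy down +; hard starting +; misfire codes -; rough idle +; burning smell +
(B) failing ignition coil — coolant loss +; fuel economy down +; hard starting +; misfire codes +; rough idle -; burning smell +
(C) failing water pump — coolant loss -; fuel economy down +; hard starting +; misfire codes +; rough idle +; burning smell -
(D) blown head gasket — fails on fuel economy down, rough idle (predicts fuel economy normal, not fuel economy down)
(E) cracked intake manifold — accounts for every observation (hard starting by coolant loss → hard starting)
(E) alone accounts for all the evidence.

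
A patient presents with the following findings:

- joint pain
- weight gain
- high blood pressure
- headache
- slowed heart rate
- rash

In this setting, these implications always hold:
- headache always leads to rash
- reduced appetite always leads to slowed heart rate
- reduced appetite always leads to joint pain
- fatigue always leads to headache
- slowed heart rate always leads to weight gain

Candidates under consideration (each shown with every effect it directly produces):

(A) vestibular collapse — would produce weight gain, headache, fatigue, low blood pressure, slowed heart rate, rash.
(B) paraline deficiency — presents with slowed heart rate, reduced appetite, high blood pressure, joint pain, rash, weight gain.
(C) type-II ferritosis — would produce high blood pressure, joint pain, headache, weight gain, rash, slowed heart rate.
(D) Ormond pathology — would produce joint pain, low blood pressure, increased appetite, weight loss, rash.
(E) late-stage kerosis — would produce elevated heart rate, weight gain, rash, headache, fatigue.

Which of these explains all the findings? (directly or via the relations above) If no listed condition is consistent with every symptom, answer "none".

C

Checking each candidate against the observations:
(A) vestibular collapse — fails on joint pain, high blood pressure (predicts low blood pressure, not high blood pressure)
(B) paraline deficiency — joint pain match; weight gain match; high blood pressure match; headache miss; slowed heart rate match; rash match
(C) type-II ferritosis — joint pain match; weight gain match; high blood pressure match; headache match; slowed heart rate match; rash match
(D) Ormond pathology — joint pain match; weight gain miss; high blood pressure miss; headache miss; slowed heart rate miss; rash match
(E) late-stage kerosis — joint pain miss; weight gain match; high blood pressure miss; headache match; slowed heart rate miss; rash match
(C) is the only candidate with no mismatches.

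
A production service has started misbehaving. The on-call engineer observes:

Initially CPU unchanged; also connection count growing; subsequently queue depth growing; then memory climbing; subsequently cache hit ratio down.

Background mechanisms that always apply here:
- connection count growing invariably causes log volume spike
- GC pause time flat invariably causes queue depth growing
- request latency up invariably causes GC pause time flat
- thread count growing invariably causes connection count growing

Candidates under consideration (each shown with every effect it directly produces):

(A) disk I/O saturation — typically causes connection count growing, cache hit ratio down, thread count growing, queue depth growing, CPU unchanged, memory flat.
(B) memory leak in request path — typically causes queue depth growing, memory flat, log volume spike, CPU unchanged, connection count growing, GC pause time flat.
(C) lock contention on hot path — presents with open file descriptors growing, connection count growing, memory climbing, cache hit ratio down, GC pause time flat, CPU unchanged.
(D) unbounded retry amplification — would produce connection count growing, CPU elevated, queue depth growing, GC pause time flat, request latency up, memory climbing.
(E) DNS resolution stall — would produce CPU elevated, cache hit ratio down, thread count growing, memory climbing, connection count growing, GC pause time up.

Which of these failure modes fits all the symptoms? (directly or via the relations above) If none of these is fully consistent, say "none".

Per-candidate check:
(A) disk I/O saturation — fails on memory climbing (predicts memory flat, not memory climbing)
(B) memory leak in request path — CPU unchanged match; connection count growing match; queue depth growing match; memory climbing miss; cache hit ratio down miss
(C) lock contention on hot path — CPU unchanged match; connection count growing match; queue depth growing match (through GC pause time flat → queue depth growing); memory climbing match; cache hit ratio down match
(D) unbounded retry amplification — fails on CPU unchanged, cache hit ratio down (predicts CPU elevated, not CPU unchanged)
(E) DNS resolution stall — CPU unchanged miss; connection count growing match; queue depth growing miss; memory climbing match; cache hit ratio down match
Only (C) is consistent with every observation.

C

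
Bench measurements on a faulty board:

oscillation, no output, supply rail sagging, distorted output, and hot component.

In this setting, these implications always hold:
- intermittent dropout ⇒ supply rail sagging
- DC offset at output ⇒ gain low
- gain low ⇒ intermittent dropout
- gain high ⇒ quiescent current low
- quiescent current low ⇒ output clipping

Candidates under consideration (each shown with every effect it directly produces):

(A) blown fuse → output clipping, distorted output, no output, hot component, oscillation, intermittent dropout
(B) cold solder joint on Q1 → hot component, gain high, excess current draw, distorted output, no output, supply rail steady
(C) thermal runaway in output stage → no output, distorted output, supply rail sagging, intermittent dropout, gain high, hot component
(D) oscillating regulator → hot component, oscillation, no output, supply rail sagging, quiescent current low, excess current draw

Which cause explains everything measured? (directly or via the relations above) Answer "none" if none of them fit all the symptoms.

Per-candidate check:
(A) blown fuse — oscillation match; no output match; supply rail sagging match (by intermittent dropout → supply rail sagging); distorted output match; hot component match
(B) cold solder joint on Q1 — fails on oscillation, supply rail sagging (predicts supply rail steady, not supply rail sagging)
(C) thermal runaway in output stage — does not account for oscillation
(D) oscillating regulator — oscillation match; no output match; supply rail sagging match; distorted output miss; hot component match
(A) is the only candidate with no mismatches.

A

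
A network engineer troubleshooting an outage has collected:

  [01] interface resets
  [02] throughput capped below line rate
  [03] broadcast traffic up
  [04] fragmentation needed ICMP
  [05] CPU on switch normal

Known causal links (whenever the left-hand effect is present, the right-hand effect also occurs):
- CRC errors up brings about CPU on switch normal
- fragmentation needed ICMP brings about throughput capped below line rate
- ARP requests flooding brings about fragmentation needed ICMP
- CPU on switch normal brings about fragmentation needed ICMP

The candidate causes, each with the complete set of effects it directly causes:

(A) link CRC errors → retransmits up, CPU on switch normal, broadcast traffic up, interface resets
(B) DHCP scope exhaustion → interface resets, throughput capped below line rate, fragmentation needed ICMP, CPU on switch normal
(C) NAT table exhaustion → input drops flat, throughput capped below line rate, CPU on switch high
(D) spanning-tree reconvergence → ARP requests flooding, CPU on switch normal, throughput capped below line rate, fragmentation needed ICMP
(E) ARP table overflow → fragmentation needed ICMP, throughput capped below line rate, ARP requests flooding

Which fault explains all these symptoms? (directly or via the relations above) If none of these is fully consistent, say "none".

A

Per-candidate check:
(A) link CRC errors — interface resets match; throughput capped below line rate match (via CPU on switch normal → fragmentation needed ICMP → throughput capped below line rate); broadcast traffic up match; fragmentation needed ICMP match (via CPU on switch normal → fragmentation needed ICMP); CPU on switch normal match
(B) DHCP scope exhaustion — does not account for broadcast traffic up
(C) NAT table exhaustion — interface resets miss; throughput capped below line rate match; broadcast traffic up miss; fragmentation needed ICMP miss; CPU on switch normal miss
(D) spanning-tree reconvergence — does not account for interface resets, broadcast traffic up
(E) ARP table overflow — does not account for interface resets, broadcast traffic up, CPU on switch normal
(A) alone accounts for all the evidence.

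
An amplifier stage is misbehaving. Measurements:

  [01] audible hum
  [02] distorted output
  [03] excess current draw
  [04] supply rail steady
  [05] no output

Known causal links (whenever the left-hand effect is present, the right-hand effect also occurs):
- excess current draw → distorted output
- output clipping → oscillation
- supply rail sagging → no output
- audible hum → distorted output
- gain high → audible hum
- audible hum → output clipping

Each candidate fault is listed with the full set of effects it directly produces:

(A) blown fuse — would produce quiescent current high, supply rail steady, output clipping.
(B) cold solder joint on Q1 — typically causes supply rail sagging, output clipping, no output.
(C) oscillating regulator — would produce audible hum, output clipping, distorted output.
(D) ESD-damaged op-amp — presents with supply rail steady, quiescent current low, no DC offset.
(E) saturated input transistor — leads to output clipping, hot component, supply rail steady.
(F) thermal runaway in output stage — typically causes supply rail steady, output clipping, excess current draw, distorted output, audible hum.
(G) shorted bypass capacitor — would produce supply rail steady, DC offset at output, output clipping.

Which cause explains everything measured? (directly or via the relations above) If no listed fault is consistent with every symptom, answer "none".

For each candidate, compare predicted effects to what was observed:
(A) blown fuse — audible hum NO; distorted output NO; excess current draw NO; supply rail steady yes; no output NO
(B) cold solder joint on Q1 — fails on audible hum, distorted output, excess current draw, supply rail steady (predicts supply rail sagging, not supply rail steady)
(C) oscillating regulator — does not account for excess current draw, supply rail steady, no output
(D) ESD-damaged op-amp — audible hum NO; distorted output NO; excess current draw NO; supply rail steady yes; no output NO
(E) saturated input transistor — audible hum NO; distorted output NO; excess current draw NO; supply rail steady yes; no output NO
(F) thermal runaway in output stage — does not account for no output
(G) shorted bypass capacitor — does not account for audible hum, distorted output, excess current draw, no output
Every candidate fails on at least one observation.

none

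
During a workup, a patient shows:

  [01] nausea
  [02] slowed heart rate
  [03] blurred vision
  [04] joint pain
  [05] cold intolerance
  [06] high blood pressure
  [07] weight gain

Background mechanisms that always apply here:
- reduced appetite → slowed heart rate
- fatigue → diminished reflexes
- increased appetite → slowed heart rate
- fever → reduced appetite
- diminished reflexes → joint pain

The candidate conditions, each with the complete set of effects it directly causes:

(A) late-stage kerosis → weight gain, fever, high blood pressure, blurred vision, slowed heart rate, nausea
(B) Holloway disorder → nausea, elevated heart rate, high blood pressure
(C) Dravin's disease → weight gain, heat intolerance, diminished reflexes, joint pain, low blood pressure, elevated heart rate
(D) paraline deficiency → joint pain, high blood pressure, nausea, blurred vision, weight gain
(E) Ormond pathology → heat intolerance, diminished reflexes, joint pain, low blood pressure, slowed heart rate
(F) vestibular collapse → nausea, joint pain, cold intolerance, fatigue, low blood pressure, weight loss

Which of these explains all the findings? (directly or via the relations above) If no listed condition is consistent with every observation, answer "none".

Checking each candidate against the observations:
(A) late-stage kerosis — nausea yes; slowed heart rate yes; blurred vision yes; joint pain NO; cold intolerance NO; high blood pressure yes; weight gain yes
(B) Holloway disorder — nausea yes; slowed heart rate NO; blurred vision NO; joint pain NO; cold intolerance NO; high blood pressure yes; weight gain NO
(C) Dravin's disease — fails on nausea, slowed heart rate, blurred vision, cold intolerance, high blood pressure (predicts elevated heart rate, not slowed heart rate; predicts heat intolerance, not cold intolerance; predicts low blood pressure, not high blood pressure)
(D) paraline deficiency — does not account for slowed heart rate, cold intolerance
(E) Ormond pathology — fails on nausea, blurred vision, cold intolerance, high blood pressure, weight gain (predicts heat intolerance, not cold intolerance; predicts low blood pressure, not high blood pressure)
(F) vestibular collapse — fails on slowed heart rate, blurred vision, high blood pressure, weight gain (predicts low blood pressure, not high blood pressure; predicts weight loss, not weight gain)
Every candidate fails on at least one observation.

none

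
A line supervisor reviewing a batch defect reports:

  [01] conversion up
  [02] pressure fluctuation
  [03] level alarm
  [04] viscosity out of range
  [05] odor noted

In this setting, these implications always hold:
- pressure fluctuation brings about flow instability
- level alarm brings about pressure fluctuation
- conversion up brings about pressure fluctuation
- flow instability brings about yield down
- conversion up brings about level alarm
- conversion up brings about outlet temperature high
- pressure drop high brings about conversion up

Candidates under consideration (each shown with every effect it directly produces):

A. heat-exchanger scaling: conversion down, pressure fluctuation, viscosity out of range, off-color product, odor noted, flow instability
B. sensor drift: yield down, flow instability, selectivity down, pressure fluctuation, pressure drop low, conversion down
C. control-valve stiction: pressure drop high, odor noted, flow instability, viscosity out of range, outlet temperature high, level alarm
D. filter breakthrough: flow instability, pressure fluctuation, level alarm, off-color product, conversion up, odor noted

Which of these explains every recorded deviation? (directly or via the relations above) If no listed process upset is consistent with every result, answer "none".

C

Checking each candidate against the observations:
(A) heat-exchanger scaling — fails on conversion up, level alarm (predicts conversion down, not conversion up)
(B) sensor drift — conversion up miss; pressure fluctuation match; level alarm miss; viscosity out of range miss; odor noted miss
(C) control-valve stiction — conversion up match (via pressure drop high → conversion up); pressure fluctuation match (via level alarm → pressure fluctuation); level alarm match; viscosity out of range match; odor noted match
(D) filter breakthrough — does not account for viscosity out of range
Only (C) is consistent with every observation.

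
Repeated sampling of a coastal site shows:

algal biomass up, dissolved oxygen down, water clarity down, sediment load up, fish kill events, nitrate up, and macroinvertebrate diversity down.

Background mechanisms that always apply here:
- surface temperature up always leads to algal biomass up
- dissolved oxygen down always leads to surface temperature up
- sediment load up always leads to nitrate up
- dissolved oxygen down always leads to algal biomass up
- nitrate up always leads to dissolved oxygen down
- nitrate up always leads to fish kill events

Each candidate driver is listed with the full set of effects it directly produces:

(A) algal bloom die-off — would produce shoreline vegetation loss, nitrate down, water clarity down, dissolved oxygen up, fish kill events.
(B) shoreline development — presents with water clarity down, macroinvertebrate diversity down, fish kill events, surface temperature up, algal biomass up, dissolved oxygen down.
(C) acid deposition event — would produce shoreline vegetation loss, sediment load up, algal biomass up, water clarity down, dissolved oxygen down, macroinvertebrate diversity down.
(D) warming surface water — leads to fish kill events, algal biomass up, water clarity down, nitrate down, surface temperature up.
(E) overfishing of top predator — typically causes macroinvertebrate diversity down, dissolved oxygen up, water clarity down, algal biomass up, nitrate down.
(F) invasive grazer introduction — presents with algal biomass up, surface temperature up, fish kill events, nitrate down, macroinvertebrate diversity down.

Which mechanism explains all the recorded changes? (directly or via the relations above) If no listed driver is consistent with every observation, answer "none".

For each candidate, compare predicted effects to what was observed:
(A) algal bloom die-off — algal biomass up miss; dissolved oxygen down miss; water clarity down match; sediment load up miss; fish kill events match; nitrate up miss; macroinvertebrate diversity down miss
(B) shoreline development — does not account for sediment load up, nitrate up
(C) acid deposition event — accounts for every observation (fish kill events via sediment load up → nitrate up → fish kill events)
(D) warming surface water — fails on dissolved oxygen down, sediment load up, nitrate up, macroinvertebrate diversity down (predicts nitrate down, not nitrate up)
(E) overfishing of top predator — fails on dissolved oxygen down, sediment load up, fish kill events, nitrate up (predicts dissolved oxygen up, not dissolved oxygen down; predicts nitrate down, not nitrate up)
(F) invasive grazer introduction — fails on dissolved oxygen down, water clarity down, sediment load up, nitrate up (predicts nitrate down, not nitrate up)
(C) is the only candidate with no mismatches.

C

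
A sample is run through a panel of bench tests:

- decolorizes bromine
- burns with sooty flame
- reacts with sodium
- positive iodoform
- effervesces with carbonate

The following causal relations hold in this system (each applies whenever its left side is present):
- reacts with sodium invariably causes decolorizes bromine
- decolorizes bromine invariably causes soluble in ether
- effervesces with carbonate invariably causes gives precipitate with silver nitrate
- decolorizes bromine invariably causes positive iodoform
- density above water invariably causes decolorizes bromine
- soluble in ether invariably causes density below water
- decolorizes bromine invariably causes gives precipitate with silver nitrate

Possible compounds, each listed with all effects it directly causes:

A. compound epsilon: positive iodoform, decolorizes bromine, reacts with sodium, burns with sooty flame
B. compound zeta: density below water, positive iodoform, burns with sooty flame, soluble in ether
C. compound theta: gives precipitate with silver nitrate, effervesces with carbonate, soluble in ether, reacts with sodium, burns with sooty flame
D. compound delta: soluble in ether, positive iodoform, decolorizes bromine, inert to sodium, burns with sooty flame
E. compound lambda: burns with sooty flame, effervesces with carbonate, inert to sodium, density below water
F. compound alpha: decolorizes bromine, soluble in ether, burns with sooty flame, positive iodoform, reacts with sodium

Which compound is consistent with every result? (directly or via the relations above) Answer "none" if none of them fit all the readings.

C

Checking each candidate against the observations:
(A) compound epsilon — does not account for effervesces with carbonate
(B) compound zeta — decolorizes bromine miss; burns with sooty flame match; reacts with sodium miss; positive iodoform match; effervesces with carbonate miss
(C) compound theta — decolorizes bromine match (by reacts with sodium → decolorizes bromine); burns with sooty flame match; reacts with sodium match; positive iodoform match (by reacts with sodium → decolorizes bromine → positive iodoform); effervesces with carbonate match
(D) compound delta — decolorizes bromine match; burns with sooty flame match; reacts with sodium miss; positive iodoform match; effervesces with carbonate miss
(E) compound lambda — fails on decolorizes bromine, reacts with sodium, positive iodoform (predicts inert to sodium, not reacts with sodium)
(F) compound alpha — decolorizes bromine match; burns with sooty flame match; reacts with sodium match; positive iodoform match; effervesces with carbonate miss
(C) alone accounts for all the evidence.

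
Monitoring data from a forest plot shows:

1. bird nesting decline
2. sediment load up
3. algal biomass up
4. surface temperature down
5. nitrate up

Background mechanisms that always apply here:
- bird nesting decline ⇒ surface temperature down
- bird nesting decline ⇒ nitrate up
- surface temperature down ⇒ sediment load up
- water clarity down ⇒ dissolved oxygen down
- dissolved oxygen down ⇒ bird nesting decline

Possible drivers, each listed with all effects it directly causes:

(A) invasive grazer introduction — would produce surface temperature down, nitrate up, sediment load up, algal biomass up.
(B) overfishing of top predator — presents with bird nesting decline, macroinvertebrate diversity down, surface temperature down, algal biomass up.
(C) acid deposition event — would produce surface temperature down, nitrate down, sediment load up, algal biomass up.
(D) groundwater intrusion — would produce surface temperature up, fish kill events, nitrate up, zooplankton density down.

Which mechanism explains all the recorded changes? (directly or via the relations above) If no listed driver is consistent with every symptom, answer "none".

B

Per-candidate check:
(A) invasive grazer introduction — does not account for bird nesting decline
(B) overfishing of top predator — accounts for every observation (sediment load up via surface temperature down → sediment load up)
(C) acid deposition event — bird nesting decline -; sediment load up +; algal biomass up +; surface temperature down +; nitrate up -
(D) groundwater intrusion — fails on bird nesting decline, sediment load up, algal biomass up, surface temperature down (predicts surface temperature up, not surface temperature down)
(B) alone accounts for all the evidence.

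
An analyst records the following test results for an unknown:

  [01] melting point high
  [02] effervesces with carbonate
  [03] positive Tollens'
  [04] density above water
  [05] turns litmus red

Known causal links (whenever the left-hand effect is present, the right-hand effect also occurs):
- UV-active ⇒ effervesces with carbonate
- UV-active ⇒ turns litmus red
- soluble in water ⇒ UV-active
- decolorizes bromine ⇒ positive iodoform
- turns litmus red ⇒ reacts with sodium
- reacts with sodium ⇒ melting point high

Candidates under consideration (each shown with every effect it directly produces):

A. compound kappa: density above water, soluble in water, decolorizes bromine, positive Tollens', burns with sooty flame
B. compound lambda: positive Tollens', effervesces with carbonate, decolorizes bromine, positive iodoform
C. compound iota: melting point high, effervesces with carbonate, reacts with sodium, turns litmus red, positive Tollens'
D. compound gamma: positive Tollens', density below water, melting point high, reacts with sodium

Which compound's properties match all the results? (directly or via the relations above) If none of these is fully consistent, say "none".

Checking each candidate against the observations:
(A) compound kappa — accounts for every observation (melting point high via soluble in water → UV-active → turns litmus red → reacts with sodium → melting point high)
(B) compound lambda — does not account for melting point high, density above water, turns litmus red
(C) compound iota — melting point high ✓; effervesces with carbonate ✓; positive Tollens' ✓; density above water ✗; turns litmus red ✓
(D) compound gamma — melting point high ✓; effervesces with carbonate ✗; positive Tollens' ✓; density above water ✗; turns litmus red ✗
(A) is the only candidate with no mismatches.

A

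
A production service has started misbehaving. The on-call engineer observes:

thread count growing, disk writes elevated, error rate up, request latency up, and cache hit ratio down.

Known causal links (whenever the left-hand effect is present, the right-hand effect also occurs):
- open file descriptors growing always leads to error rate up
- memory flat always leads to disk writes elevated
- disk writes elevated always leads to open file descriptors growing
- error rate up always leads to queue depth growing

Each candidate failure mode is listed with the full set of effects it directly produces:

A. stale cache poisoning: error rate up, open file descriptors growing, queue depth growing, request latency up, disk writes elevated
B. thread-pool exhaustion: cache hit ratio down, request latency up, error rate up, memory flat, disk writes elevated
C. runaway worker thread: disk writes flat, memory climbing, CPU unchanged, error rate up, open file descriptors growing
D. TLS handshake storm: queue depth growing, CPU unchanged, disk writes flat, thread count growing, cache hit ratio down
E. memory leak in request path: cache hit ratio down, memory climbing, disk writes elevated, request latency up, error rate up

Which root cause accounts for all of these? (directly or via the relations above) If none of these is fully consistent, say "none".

none

For each candidate, compare predicted effects to what was observed:
(A) stale cache poisoning — does not account for thread count growing, cache hit ratio down
(B) thread-pool exhaustion — does not account for thread count growing
(C) runaway worker thread — thread count growing -; disk writes elevated -; error rate up +; request latency up -; cache hit ratio down -
(D) TLS handshake storm — thread count growing +; disk writes elevated -; error rate up -; request latency up -; cache hit ratio down +
(E) memory leak in request path — thread count growing -; disk writes elevated +; error rate up +; request latency up +; cache hit ratio down +
None of the listed candidates fits everything.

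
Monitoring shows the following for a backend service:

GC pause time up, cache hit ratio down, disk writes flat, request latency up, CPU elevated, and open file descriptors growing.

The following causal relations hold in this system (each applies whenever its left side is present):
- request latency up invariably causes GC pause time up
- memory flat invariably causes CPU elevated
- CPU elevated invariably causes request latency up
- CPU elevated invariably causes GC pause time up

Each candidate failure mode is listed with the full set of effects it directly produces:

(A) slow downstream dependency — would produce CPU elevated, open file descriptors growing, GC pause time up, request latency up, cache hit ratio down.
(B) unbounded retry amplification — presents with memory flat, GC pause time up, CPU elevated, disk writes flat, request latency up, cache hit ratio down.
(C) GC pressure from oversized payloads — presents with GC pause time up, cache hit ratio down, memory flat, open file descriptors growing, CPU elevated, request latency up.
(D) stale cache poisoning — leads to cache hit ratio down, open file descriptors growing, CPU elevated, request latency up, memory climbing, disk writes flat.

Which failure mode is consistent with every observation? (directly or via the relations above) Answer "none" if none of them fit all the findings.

D

Checking each candidate against the observations:
(A) slow downstream dependency — GC pause time up ✓; cache hit ratio down ✓; disk writes flat ✗; request latency up ✓; CPU elevated ✓; open file descriptors growing ✓
(B) unbounded retry amplification — does not account for open file descriptors growing
(C) GC pressure from oversized payloads — GC pause time up ✓; cache hit ratio down ✓; disk writes flat ✗; request latency up ✓; CPU elevated ✓; open file descriptors growing ✓
(D) stale cache poisoning — GC pause time up ✓ (by CPU elevated → GC pause time up); cache hit ratio down ✓; disk writes flat ✓; request latency up ✓; CPU elevated ✓; open file descriptors growing ✓
(D) is the only candidate with no mismatches.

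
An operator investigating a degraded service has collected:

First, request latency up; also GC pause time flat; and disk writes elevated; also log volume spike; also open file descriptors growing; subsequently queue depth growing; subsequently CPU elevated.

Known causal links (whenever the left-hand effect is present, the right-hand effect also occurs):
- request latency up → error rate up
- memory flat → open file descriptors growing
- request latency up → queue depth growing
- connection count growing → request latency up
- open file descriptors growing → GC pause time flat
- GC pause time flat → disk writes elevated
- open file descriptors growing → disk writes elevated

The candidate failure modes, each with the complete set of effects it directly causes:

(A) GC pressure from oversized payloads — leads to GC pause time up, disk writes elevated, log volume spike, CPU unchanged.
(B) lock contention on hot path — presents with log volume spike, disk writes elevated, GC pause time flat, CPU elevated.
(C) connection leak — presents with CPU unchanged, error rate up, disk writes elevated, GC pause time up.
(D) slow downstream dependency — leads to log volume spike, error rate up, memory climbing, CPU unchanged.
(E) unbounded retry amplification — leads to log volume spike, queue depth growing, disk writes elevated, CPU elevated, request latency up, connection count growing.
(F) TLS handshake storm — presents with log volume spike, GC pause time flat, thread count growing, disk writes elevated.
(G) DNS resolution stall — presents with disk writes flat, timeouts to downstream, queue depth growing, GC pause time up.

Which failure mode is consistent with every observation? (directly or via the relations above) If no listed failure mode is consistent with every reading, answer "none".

none

Per-candidate check:
(A) GC pressure from oversized payloads — fails on request latency up, GC pause time flat, open file descriptors growing, queue depth growing, CPU elevated (predicts GC pause time up, not GC pause time flat; predicts CPU unchanged, not CPU elevated)
(B) lock contention on hot path — does not account for request latency up, open file descriptors growing, queue depth growing
(C) connection leak — fails on request latency up, GC pause time flat, log volume spike, open file descriptors growing, queue depth growing, CPU elevated (predicts GC pause time up, not GC pause time flat; predicts CPU unchanged, not CPU elevated)
(D) slow downstream dependency — request latency up miss; GC pause time flat miss; disk writes elevated miss; log volume spike match; open file descriptors growing miss; queue depth growing miss; CPU elevated miss
(E) unbounded retry amplification — does not account for GC pause time flat, open file descriptors growing
(F) TLS handshake storm — does not account for request latency up, open file descriptors growing, queue depth growing, CPU elevated
(G) DNS resolution stall — request latency up miss; GC pause time flat miss; disk writes elevated miss; log volume spike miss; open file descriptors growing miss; queue depth growing match; CPU elevated miss
Every candidate fails on at least one observation.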